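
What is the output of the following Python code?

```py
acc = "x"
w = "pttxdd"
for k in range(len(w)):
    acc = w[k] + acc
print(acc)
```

k=0: prepend 'p' → 'px'
k=1: prepend 't' → 'tpx'
k=2: prepend 't' → 'ttpx'
k=3: prepend 'x' → 'xttpx'
k=4: prepend 'd' → 'dxttpx'
k=5: prepend 'd' → 'ddxttpx'

ddxttpx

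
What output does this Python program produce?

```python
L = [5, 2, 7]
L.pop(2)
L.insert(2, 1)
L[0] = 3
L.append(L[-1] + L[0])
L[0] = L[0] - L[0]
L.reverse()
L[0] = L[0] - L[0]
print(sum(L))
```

pop(2) removes 7 → [5, 2]
insert 1 at 2 → [5, 2, 1]
L[0] = 3 → [3, 2, 1]
append L[-1]+L[0] = 1+3 = 4 → [3, 2, 1, 4]
L[0] = L[0]-L[0] = 3-3 = 0 → [0, 2, 1, 4]
reverse → [4, 1, 2, 0]
L[0] = L[0]-L[0] = 4-4 = 0 → [0, 1, 2, 0]
sum = 3

3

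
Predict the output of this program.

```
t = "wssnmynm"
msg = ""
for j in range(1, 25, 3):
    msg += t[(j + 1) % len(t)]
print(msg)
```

sywnnsmm

j=1: add t[2]='s' → 's'
j=4: add t[5]='y' → 'sy'
j=7: add t[0]='w' → 'syw'
j=10: add t[3]='n' → 'sywn'
j=13: add t[6]='n' → 'sywnn'
j=16: add t[1]='s' → 'sywnns'
j=19: add t[4]='m' → 'sywnnsm'
j=22: add t[7]='m' → 'sywnnsmm'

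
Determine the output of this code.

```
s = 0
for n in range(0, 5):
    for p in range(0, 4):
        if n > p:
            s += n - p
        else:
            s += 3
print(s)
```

n=0,p=0: not 0>0, s = 0+3 = 3
n=0,p=1: not 0>1, s = 3+3 = 6
n=0,p=2: not 0>2, s = 6+3 = 9
n=0,p=3: not 0>3, s = 9+3 = 12
n=1,p=0: 1>0, s = 12+1 = 13
n=1,p=1: not 1>1, s = 13+3 = 16
n=1,p=2: not 1>2, s = 16+3 = 19
n=1,p=3: not 1>3, s = 19+3 = 22
n=2,p=0: 2>0, s = 22+2 = 24
n=2,p=1: 2>1, s = 24+1 = 25
n=2,p=2: not 2>2, s = 25+3 = 28
n=2,p=3: not 2>3, s = 28+3 = 31
n=3,p=0: 3>0, s = 31+3 = 34
n=3,p=1: 3>1, s = 34+2 = 36
n=3,p=2: 3>2, s = 36+1 = 37
n=3,p=3: not 3>3, s = 37+3 = 40
n=4,p=0: 4>0, s = 40+4 = 44
n=4,p=1: 4>1, s = 44+3 = 47
n=4,p=2: 4>2, s = 47+2 = 49
n=4,p=3: 4>3, s = 49+1 = 50

50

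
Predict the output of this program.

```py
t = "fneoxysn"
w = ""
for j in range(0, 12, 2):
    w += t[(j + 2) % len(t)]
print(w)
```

exsfex

j=0: add t[2]='e' → 'e'
j=2: add t[4]='x' → 'ex'
j=4: add t[6]='s' → 'exs'
j=6: add t[0]='f' → 'exsf'
j=8: add t[2]='e' → 'exsfe'
j=10: add t[4]='x' → 'exsfex'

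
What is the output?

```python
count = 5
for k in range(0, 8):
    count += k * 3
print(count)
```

k=0: count = 5+0*3 = 5
k=1: count = 5+1*3 = 8
k=2: count = 8+2*3 = 14
k=3: count = 14+3*3 = 23
k=4: count = 23+4*3 = 35
k=5: count = 35+5*3 = 50
k=6: count = 50+6*3 = 68
k=7: count = 68+7*3 = 89

89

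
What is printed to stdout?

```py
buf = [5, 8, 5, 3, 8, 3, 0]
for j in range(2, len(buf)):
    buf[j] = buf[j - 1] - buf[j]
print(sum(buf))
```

-14

j=2: buf[2] = 8-5 = 3 → [5, 8, 3, 3, 8, 3, 0]
j=3: buf[3] = 3-3 = 0 → [5, 8, 3, 0, 8, 3, 0]
j=4: buf[4] = 0-8 = -8 → [5, 8, 3, 0, -8, 3, 0]
j=5: buf[5] = (-8)-3 = -11 → [5, 8, 3, 0, -8, -11, 0]
j=6: buf[6] = (-11)-0 = -11 → [5, 8, 3, 0, -8, -11, -11]
sum = -14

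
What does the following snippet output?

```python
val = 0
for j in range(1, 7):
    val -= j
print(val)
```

j=1: val = 0-1 = -1
j=2: val = (-1)-2 = -3
j=3: val = (-3)-3 = -6
j=4: val = (-6)-4 = -10
j=5: val = (-10)-5 = -15
j=6: val = (-15)-6 = -21

-21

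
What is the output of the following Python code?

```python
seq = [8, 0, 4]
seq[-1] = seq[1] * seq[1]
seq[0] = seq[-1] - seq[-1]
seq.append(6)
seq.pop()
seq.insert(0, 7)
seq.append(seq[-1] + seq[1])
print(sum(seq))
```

seq[-1] = seq[1]*seq[1] = 0*0 = 0 → [8, 0, 0]
seq[0] = seq[-1]-seq[-1] = 0-0 = 0 → [0, 0, 0]
append 6 → [0, 0, 0, 6]
pop() removes 6 → [0, 0, 0]
insert 7 at 0 → [7, 0, 0, 0]
append seq[-1]+seq[1] = 0+0 = 0 → [7, 0, 0, 0, 0]
sum = 7

7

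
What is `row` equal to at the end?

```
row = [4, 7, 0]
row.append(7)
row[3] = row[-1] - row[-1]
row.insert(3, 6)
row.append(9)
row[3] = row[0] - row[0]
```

[4, 7, 0, 0, 0, 9]

append 7 → [4, 7, 0, 7]
row[3] = row[-1]-row[-1] = 7-7 = 0 → [4, 7, 0, 0]
insert 6 at 3 → [4, 7, 0, 6, 0]
append 9 → [4, 7, 0, 6, 0, 9]
row[3] = row[0]-row[0] = 4-4 = 0 → [4, 7, 0, 0, 0, 9]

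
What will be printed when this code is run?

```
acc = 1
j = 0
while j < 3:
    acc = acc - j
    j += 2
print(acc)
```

j=0: acc = 1-0 = 1
j=2: acc = 1-2 = -1

-1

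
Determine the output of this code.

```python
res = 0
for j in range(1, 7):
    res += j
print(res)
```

j=1: res = 0+1 = 1
j=2: res = 1+2 = 3
j=3: res = 3+3 = 6
j=4: res = 6+4 = 10
j=5: res = 10+5 = 15
j=6: res = 15+6 = 21

21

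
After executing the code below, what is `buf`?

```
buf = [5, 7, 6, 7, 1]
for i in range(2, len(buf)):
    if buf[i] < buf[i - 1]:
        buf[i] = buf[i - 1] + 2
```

i=2: 6<7, buf[2] = 7+2 = 9 → [5, 7, 9, 7, 1]
i=3: 7<9, buf[3] = 9+2 = 11 → [5, 7, 9, 11, 1]
i=4: 1<11, buf[4] = 11+2 = 13 → [5, 7, 9, 11, 13]

[5, 7, 9, 11, 13]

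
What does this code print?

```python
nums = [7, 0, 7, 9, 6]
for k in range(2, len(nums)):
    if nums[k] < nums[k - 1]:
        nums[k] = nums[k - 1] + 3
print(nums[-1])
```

k=2: 7>=0, unchanged → [7, 0, 7, 9, 6]
k=3: 9>=7, unchanged → [7, 0, 7, 9, 6]
k=4: 6<9, nums[4] = 9+3 = 12 → [7, 0, 7, 9, 12]

12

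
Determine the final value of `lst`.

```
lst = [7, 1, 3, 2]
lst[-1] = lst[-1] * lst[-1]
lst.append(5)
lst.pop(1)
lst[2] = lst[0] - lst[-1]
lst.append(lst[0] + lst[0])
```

[7, 3, 2, 5, 14]

lst[-1] = lst[-1]*lst[-1] = 2*2 = 4 → [7, 1, 3, 4]
append 5 → [7, 1, 3, 4, 5]
pop(1) removes 1 → [7, 3, 4, 5]
lst[2] = lst[0]-lst[-1] = 7-5 = 2 → [7, 3, 2, 5]
append lst[0]+lst[0] = 7+7 = 14 → [7, 3, 2, 5, 14]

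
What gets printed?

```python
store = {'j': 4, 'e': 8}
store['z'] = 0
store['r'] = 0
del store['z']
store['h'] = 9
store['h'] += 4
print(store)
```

store['z'] = 0 → {'j': 4, 'e': 8, 'z': 0}
store['r'] = 0 → {'j': 4, 'e': 8, 'z': 0, 'r': 0}
del 'z' → {'j': 4, 'e': 8, 'r': 0}
store['h'] = 9 → {'j': 4, 'e': 8, 'r': 0, 'h': 9}
store['h'] = 9+4 = 13 → {'j': 4, 'e': 8, 'r': 0, 'h': 13}

{'j': 4, 'e': 8, 'r': 0, 'h': 13}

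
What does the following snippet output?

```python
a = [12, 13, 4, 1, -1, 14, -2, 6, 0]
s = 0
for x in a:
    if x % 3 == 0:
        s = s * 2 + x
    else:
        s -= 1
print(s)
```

x=12: %3==0, s = 0*2+12 = 12
x=13: not %3==0, s = 12-1 = 11
x=4: not %3==0, s = 11-1 = 10
x=1: not %3==0, s = 10-1 = 9
x=-1: not %3==0, s = 9-1 = 8
x=14: not %3==0, s = 8-1 = 7
x=-2: not %3==0, s = 7-1 = 6
x=6: %3==0, s = 6*2+6 = 18
x=0: %3==0, s = 18*2+0 = 36

36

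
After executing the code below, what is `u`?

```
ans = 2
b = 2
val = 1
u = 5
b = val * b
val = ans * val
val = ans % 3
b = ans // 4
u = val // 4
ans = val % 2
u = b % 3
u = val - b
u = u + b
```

b = 1*2 = 2
val = 2*1 = 2
val = 2%3 = 2
b = 2//4 = 0
u = 2//4 = 0
ans = 2%2 = 0
u = 0%3 = 0
u = 2-0 = 2
u = 2+0 = 2

2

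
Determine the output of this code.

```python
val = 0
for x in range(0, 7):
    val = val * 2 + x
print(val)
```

120

x=0: val = 0*2+0 = 0
x=1: val = 0*2+1 = 1
x=2: val = 1*2+2 = 4
x=3: val = 4*2+3 = 11
x=4: val = 11*2+4 = 26
x=5: val = 26*2+5 = 57
x=6: val = 57*2+6 = 120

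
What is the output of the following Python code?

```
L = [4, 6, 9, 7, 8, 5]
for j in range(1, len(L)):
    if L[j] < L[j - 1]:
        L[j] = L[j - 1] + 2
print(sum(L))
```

j=1: 6>=4, unchanged → [4, 6, 9, 7, 8, 5]
j=2: 9>=6, unchanged → [4, 6, 9, 7, 8, 5]
j=3: 7<9, L[3] = 9+2 = 11 → [4, 6, 9, 11, 8, 5]
j=4: 8<11, L[4] = 11+2 = 13 → [4, 6, 9, 11, 13, 5]
j=5: 5<13, L[5] = 13+2 = 15 → [4, 6, 9, 11, 13, 15]
sum = 58

58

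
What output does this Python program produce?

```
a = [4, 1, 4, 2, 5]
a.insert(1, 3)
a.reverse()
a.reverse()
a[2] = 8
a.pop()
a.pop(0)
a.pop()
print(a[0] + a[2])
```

7

insert 3 at 1 → [4, 3, 1, 4, 2, 5]
reverse → [5, 2, 4, 1, 3, 4]
reverse → [4, 3, 1, 4, 2, 5]
a[2] = 8 → [4, 3, 8, 4, 2, 5]
pop() removes 5 → [4, 3, 8, 4, 2]
pop(0) removes 4 → [3, 8, 4, 2]
pop() removes 2 → [3, 8, 4]
a[0]+a[2] = 3+4 = 7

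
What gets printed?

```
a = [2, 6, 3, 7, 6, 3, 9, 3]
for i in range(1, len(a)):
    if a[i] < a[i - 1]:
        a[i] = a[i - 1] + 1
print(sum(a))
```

i=1: 6>=2, unchanged → [2, 6, 3, 7, 6, 3, 9, 3]
i=2: 3<6, a[2] = 6+1 = 7 → [2, 6, 7, 7, 6, 3, 9, 3]
i=3: 7>=7, unchanged → [2, 6, 7, 7, 6, 3, 9, 3]
i=4: 6<7, a[4] = 7+1 = 8 → [2, 6, 7, 7, 8, 3, 9, 3]
i=5: 3<8, a[5] = 8+1 = 9 → [2, 6, 7, 7, 8, 9, 9, 3]
i=6: 9>=9, unchanged → [2, 6, 7, 7, 8, 9, 9, 3]
i=7: 3<9, a[7] = 9+1 = 10 → [2, 6, 7, 7, 8, 9, 9, 10]
sum = 58

58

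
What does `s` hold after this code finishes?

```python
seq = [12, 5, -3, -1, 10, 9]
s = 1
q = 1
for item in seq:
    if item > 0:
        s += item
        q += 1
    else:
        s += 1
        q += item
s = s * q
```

39

item=12: >0, s = 1+12 = 13; q=2
item=5: >0, s = 13+5 = 18; q=3
item=-3: not >0, s = 18+1 = 19; q=0
item=-1: not >0, s = 19+1 = 20; q=-1
item=10: >0, s = 20+10 = 30; q=0
item=9: >0, s = 30+9 = 39; q=1
s*q = 39*1 = 39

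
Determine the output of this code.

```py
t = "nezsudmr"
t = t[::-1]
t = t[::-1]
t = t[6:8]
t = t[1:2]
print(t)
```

reverse → 'rmduszen'
reverse → 'nezsudmr'
slice [6:8] → 'mr'
slice [1:2] → 'r'

r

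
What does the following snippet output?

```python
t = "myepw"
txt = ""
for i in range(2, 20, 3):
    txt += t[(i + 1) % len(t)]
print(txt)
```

pywemp

i=2: add t[3]='p' → 'p'
i=5: add t[1]='y' → 'py'
i=8: add t[4]='w' → 'pyw'
i=11: add t[2]='e' → 'pywe'
i=14: add t[0]='m' → 'pywem'
i=17: add t[3]='p' → 'pywemp'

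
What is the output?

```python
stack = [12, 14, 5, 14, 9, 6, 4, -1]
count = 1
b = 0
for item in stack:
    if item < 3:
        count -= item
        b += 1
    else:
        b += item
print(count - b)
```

-63

item=12: not <3; b=12
item=14: not <3; b=26
item=5: not <3; b=31
item=14: not <3; b=45
item=9: not <3; b=54
item=6: not <3; b=60
item=4: not <3; b=64
item=-1: <3, count = 1-(-1) = 2; b=65
count-b = 2-65 = -63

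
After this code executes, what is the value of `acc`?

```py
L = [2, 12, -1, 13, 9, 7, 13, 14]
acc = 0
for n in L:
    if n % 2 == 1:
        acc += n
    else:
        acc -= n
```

n=2: not odd, acc = 0-2 = -2
n=12: not odd, acc = (-2)-12 = -14
n=-1: odd, acc = (-14)+(-1) = -15
n=13: odd, acc = (-15)+13 = -2
n=9: odd, acc = (-2)+9 = 7
n=7: odd, acc = 7+7 = 14
n=13: odd, acc = 14+13 = 27
n=14: not odd, acc = 27-14 = 13

13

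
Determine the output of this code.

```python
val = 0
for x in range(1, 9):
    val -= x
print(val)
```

-36

x=1: val = 0-1 = -1
x=2: val = (-1)-2 = -3
x=3: val = (-3)-3 = -6
x=4: val = (-6)-4 = -10
x=5: val = (-10)-5 = -15
x=6: val = (-15)-6 = -21
x=7: val = (-21)-7 = -28
x=8: val = (-28)-8 = -36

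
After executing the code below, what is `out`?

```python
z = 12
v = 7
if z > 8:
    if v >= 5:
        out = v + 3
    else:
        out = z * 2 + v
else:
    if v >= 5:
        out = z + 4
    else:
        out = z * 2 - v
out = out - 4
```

6

z=12, v=7
z > 8 is True; v >= 5 is True
→ out = v + 3 = 10
out = 10-4 = 6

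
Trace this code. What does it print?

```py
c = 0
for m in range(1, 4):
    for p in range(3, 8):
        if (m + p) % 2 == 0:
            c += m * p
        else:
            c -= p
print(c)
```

m=1,p=3: even sum, c = 0+3 = 3
m=1,p=4: odd sum, c = 3-4 = -1
m=1,p=5: even sum, c = (-1)+5 = 4
m=1,p=6: odd sum, c = 4-6 = -2
m=1,p=7: even sum, c = (-2)+7 = 5
m=2,p=3: odd sum, c = 5-3 = 2
m=2,p=4: even sum, c = 2+8 = 10
m=2,p=5: odd sum, c = 10-5 = 5
m=2,p=6: even sum, c = 5+12 = 17
m=2,p=7: odd sum, c = 17-7 = 10
m=3,p=3: even sum, c = 10+9 = 19
m=3,p=4: odd sum, c = 19-4 = 15
m=3,p=5: even sum, c = 15+15 = 30
m=3,p=6: odd sum, c = 30-6 = 24
m=3,p=7: even sum, c = 24+21 = 45

45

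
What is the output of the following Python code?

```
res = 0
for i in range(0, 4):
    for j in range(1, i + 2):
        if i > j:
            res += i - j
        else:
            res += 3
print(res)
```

25

i=0,j=1: not 0>1, res = 0+3 = 3
i=1,j=1: not 1>1, res = 3+3 = 6
i=1,j=2: not 1>2, res = 6+3 = 9
i=2,j=1: 2>1, res = 9+1 = 10
i=2,j=2: not 2>2, res = 10+3 = 13
i=2,j=3: not 2>3, res = 13+3 = 16
i=3,j=1: 3>1, res = 16+2 = 18
i=3,j=2: 3>2, res = 18+1 = 19
i=3,j=3: not 3>3, res = 19+3 = 22
i=3,j=4: not 3>4, res = 22+3 = 25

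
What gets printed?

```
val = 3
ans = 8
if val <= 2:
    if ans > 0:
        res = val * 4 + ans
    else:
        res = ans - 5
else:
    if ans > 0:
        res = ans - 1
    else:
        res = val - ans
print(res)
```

7

val=3, ans=8
val <= 2 is False; ans > 0 is True
→ res = ans - 1 = 7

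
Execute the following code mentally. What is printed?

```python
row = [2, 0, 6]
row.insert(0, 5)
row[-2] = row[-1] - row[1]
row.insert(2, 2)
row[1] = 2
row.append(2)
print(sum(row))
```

21

insert 5 at 0 → [5, 2, 0, 6]
row[-2] = row[-1]-row[1] = 6-2 = 4 → [5, 2, 4, 6]
insert 2 at 2 → [5, 2, 2, 4, 6]
row[1] = 2 → [5, 2, 2, 4, 6]
append 2 → [5, 2, 2, 4, 6, 2]
sum = 21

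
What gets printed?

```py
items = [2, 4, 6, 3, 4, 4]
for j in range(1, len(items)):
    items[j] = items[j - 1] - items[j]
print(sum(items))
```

j=1: items[1] = 2-4 = -2 → [2, -2, 6, 3, 4, 4]
j=2: items[2] = (-2)-6 = -8 → [2, -2, -8, 3, 4, 4]
j=3: items[3] = (-8)-3 = -11 → [2, -2, -8, -11, 4, 4]
j=4: items[4] = (-11)-4 = -15 → [2, -2, -8, -11, -15, 4]
j=5: items[5] = (-15)-4 = -19 → [2, -2, -8, -11, -15, -19]
sum = -53

-53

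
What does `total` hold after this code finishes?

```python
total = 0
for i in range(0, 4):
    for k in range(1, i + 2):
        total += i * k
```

45

i=0,k=1: total = 0+0 = 0
i=1,k=1: total = 0+1 = 1
i=1,k=2: total = 1+2 = 3
i=2,k=1: total = 3+2 = 5
i=2,k=2: total = 5+4 = 9
i=2,k=3: total = 9+6 = 15
i=3,k=1: total = 15+3 = 18
i=3,k=2: total = 18+6 = 24
i=3,k=3: total = 24+9 = 33
i=3,k=4: total = 33+12 = 45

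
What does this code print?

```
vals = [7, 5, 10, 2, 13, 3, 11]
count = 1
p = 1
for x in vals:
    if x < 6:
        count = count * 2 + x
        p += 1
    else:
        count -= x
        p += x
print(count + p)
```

-53

x=7: not <6, count = 1-7 = -6; p=8
x=5: <6, count = (-6)*2+5 = -7; p=9
x=10: not <6, count = (-7)-10 = -17; p=19
x=2: <6, count = (-17)*2+2 = -32; p=20
x=13: not <6, count = (-32)-13 = -45; p=33
x=3: <6, count = (-45)*2+3 = -87; p=34
x=11: not <6, count = (-87)-11 = -98; p=45
count+p = (-98)+45 = -53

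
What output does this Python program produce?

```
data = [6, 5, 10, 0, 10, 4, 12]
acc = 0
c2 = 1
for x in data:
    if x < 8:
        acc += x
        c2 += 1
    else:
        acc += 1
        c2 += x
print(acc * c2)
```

666

x=6: <8, acc = 0+6 = 6; c2=2
x=5: <8, acc = 6+5 = 11; c2=3
x=10: not <8, acc = 11+1 = 12; c2=13
x=0: <8, acc = 12+0 = 12; c2=14
x=10: not <8, acc = 12+1 = 13; c2=24
x=4: <8, acc = 13+4 = 17; c2=25
x=12: not <8, acc = 17+1 = 18; c2=37
acc*c2 = 18*37 = 666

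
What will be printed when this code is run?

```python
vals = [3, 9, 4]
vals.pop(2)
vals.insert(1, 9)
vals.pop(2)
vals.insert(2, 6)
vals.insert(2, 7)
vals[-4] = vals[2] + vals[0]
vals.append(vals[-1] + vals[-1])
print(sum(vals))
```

pop(2) removes 4 → [3, 9]
insert 9 at 1 → [3, 9, 9]
pop(2) removes 9 → [3, 9]
insert 6 at 2 → [3, 9, 6]
insert 7 at 2 → [3, 9, 7, 6]
vals[-4] = vals[2]+vals[0] = 7+3 = 10 → [10, 9, 7, 6]
append vals[-1]+vals[-1] = 6+6 = 12 → [10, 9, 7, 6, 12]
sum = 44

44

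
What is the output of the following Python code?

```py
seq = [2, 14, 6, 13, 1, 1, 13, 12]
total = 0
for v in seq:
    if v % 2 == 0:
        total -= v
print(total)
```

v=2: even, total = 0-2 = -2
v=14: even, total = (-2)-14 = -16
v=6: even, total = (-16)-6 = -22
v=13: not even
v=1: not even
v=1: not even
v=13: not even
v=12: even, total = (-22)-12 = -34

-34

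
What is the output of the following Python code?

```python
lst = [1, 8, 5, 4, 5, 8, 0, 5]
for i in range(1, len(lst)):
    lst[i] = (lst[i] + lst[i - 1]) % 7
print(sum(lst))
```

i=1: lst[1] = (8+1)%7 = 2 → [1, 2, 5, 4, 5, 8, 0, 5]
i=2: lst[2] = (5+2)%7 = 0 → [1, 2, 0, 4, 5, 8, 0, 5]
i=3: lst[3] = (4+0)%7 = 4 → [1, 2, 0, 4, 5, 8, 0, 5]
i=4: lst[4] = (5+4)%7 = 2 → [1, 2, 0, 4, 2, 8, 0, 5]
i=5: lst[5] = (8+2)%7 = 3 → [1, 2, 0, 4, 2, 3, 0, 5]
i=6: lst[6] = (0+3)%7 = 3 → [1, 2, 0, 4, 2, 3, 3, 5]
i=7: lst[7] = (5+3)%7 = 1 → [1, 2, 0, 4, 2, 3, 3, 1]
sum = 16

16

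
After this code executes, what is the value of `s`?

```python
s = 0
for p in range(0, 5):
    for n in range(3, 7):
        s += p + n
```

130

p=0,n=3: s = 0+3 = 3
p=0,n=4: s = 3+4 = 7
p=0,n=5: s = 7+5 = 12
p=0,n=6: s = 12+6 = 18
p=1,n=3: s = 18+4 = 22
p=1,n=4: s = 22+5 = 27
p=1,n=5: s = 27+6 = 33
p=1,n=6: s = 33+7 = 40
p=2,n=3: s = 40+5 = 45
p=2,n=4: s = 45+6 = 51
p=2,n=5: s = 51+7 = 58
p=2,n=6: s = 58+8 = 66
p=3,n=3: s = 66+6 = 72
p=3,n=4: s = 72+7 = 79
p=3,n=5: s = 79+8 = 87
p=3,n=6: s = 87+9 = 96
p=4,n=3: s = 96+7 = 103
p=4,n=4: s = 103+8 = 111
p=4,n=5: s = 111+9 = 120
p=4,n=6: s = 120+10 = 130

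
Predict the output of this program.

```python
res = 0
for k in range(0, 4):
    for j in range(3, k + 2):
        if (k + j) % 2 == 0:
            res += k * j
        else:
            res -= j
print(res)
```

2

k=2,j=3: odd sum, res = 0-3 = -3
k=3,j=3: even sum, res = (-3)+9 = 6
k=3,j=4: odd sum, res = 6-4 = 2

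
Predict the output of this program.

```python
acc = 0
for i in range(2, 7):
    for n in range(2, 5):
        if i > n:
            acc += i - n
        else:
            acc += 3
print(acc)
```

37

i=2,n=2: not 2>2, acc = 0+3 = 3
i=2,n=3: not 2>3, acc = 3+3 = 6
i=2,n=4: not 2>4, acc = 6+3 = 9
i=3,n=2: 3>2, acc = 9+1 = 10
i=3,n=3: not 3>3, acc = 10+3 = 13
i=3,n=4: not 3>4, acc = 13+3 = 16
i=4,n=2: 4>2, acc = 16+2 = 18
i=4,n=3: 4>3, acc = 18+1 = 19
i=4,n=4: not 4>4, acc = 19+3 = 22
i=5,n=2: 5>2, acc = 22+3 = 25
i=5,n=3: 5>3, acc = 25+2 = 27
i=5,n=4: 5>4, acc = 27+1 = 28
i=6,n=2: 6>2, acc = 28+4 = 32
i=6,n=3: 6>3, acc = 32+3 = 35
i=6,n=4: 6>4, acc = 35+2 = 37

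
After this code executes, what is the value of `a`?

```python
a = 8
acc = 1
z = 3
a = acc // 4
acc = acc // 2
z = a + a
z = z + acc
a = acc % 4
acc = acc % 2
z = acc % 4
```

a = 1//4 = 0
acc = 1//2 = 0
z = 0+0 = 0
z = 0+0 = 0
a = 0%4 = 0
acc = 0%2 = 0
z = 0%4 = 0

0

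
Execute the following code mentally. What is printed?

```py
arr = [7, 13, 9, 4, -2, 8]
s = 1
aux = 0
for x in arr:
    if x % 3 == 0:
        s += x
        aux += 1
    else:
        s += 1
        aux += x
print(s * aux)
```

x=7: not %3==0, s = 1+1 = 2; aux=7
x=13: not %3==0, s = 2+1 = 3; aux=20
x=9: %3==0, s = 3+9 = 12; aux=21
x=4: not %3==0, s = 12+1 = 13; aux=25
x=-2: not %3==0, s = 13+1 = 14; aux=23
x=8: not %3==0, s = 14+1 = 15; aux=31
s*aux = 15*31 = 465

465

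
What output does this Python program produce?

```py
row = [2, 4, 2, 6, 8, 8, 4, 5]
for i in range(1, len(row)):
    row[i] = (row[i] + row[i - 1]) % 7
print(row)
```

i=1: row[1] = (4+2)%7 = 6 → [2, 6, 2, 6, 8, 8, 4, 5]
i=2: row[2] = (2+6)%7 = 1 → [2, 6, 1, 6, 8, 8, 4, 5]
i=3: row[3] = (6+1)%7 = 0 → [2, 6, 1, 0, 8, 8, 4, 5]
i=4: row[4] = (8+0)%7 = 1 → [2, 6, 1, 0, 1, 8, 4, 5]
i=5: row[5] = (8+1)%7 = 2 → [2, 6, 1, 0, 1, 2, 4, 5]
i=6: row[6] = (4+2)%7 = 6 → [2, 6, 1, 0, 1, 2, 6, 5]
i=7: row[7] = (5+6)%7 = 4 → [2, 6, 1, 0, 1, 2, 6, 4]

[2, 6, 1, 0, 1, 2, 6, 4]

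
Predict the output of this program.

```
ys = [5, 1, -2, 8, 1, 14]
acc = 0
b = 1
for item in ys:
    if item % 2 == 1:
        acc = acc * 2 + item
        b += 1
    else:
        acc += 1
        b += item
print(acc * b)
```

672

item=5: odd, acc = 0*2+5 = 5; b=2
item=1: odd, acc = 5*2+1 = 11; b=3
item=-2: not odd, acc = 11+1 = 12; b=1
item=8: not odd, acc = 12+1 = 13; b=9
item=1: odd, acc = 13*2+1 = 27; b=10
item=14: not odd, acc = 27+1 = 28; b=24
acc*b = 28*24 = 672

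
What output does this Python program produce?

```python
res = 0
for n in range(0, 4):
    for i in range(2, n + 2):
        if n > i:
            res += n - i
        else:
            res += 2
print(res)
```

11

n=1,i=2: not 1>2, res = 0+2 = 2
n=2,i=2: not 2>2, res = 2+2 = 4
n=2,i=3: not 2>3, res = 4+2 = 6
n=3,i=2: 3>2, res = 6+1 = 7
n=3,i=3: not 3>3, res = 7+2 = 9
n=3,i=4: not 3>4, res = 9+2 = 11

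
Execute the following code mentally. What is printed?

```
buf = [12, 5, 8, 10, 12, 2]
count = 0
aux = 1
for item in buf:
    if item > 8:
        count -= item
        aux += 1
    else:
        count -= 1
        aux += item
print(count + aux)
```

-18

item=12: >8, count = 0-12 = -12; aux=2
item=5: not >8, count = (-12)-1 = -13; aux=7
item=8: not >8, count = (-13)-1 = -14; aux=15
item=10: >8, count = (-14)-10 = -24; aux=16
item=12: >8, count = (-24)-12 = -36; aux=17
item=2: not >8, count = (-36)-1 = -37; aux=19
count+aux = (-37)+19 = -18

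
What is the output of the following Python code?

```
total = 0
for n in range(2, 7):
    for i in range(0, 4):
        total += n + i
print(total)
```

n=2,i=0: total = 0+2 = 2
n=2,i=1: total = 2+3 = 5
n=2,i=2: total = 5+4 = 9
n=2,i=3: total = 9+5 = 14
n=3,i=0: total = 14+3 = 17
n=3,i=1: total = 17+4 = 21
n=3,i=2: total = 21+5 = 26
n=3,i=3: total = 26+6 = 32
n=4,i=0: total = 32+4 = 36
n=4,i=1: total = 36+5 = 41
n=4,i=2: total = 41+6 = 47
n=4,i=3: total = 47+7 = 54
n=5,i=0: total = 54+5 = 59
n=5,i=1: total = 59+6 = 65
n=5,i=2: total = 65+7 = 72
n=5,i=3: total = 72+8 = 80
n=6,i=0: total = 80+6 = 86
n=6,i=1: total = 86+7 = 93
n=6,i=2: total = 93+8 = 101
n=6,i=3: total = 101+9 = 110

110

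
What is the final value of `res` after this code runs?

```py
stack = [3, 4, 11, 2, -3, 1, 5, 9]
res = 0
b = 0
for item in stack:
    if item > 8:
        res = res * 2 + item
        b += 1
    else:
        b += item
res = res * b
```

item=3: not >8; b=3
item=4: not >8; b=7
item=11: >8, res = 0*2+11 = 11; b=8
item=2: not >8; b=10
item=-3: not >8; b=7
item=1: not >8; b=8
item=5: not >8; b=13
item=9: >8, res = 11*2+9 = 31; b=14
res*b = 31*14 = 434

434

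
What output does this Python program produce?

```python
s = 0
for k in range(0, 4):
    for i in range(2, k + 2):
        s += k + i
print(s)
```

30

k=1,i=2: s = 0+3 = 3
k=2,i=2: s = 3+4 = 7
k=2,i=3: s = 7+5 = 12
k=3,i=2: s = 12+5 = 17
k=3,i=3: s = 17+6 = 23
k=3,i=4: s = 23+7 = 30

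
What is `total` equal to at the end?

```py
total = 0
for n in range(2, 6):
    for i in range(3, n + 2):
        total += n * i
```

165

n=2,i=3: total = 0+6 = 6
n=3,i=3: total = 6+9 = 15
n=3,i=4: total = 15+12 = 27
n=4,i=3: total = 27+12 = 39
n=4,i=4: total = 39+16 = 55
n=4,i=5: total = 55+20 = 75
n=5,i=3: total = 75+15 = 90
n=5,i=4: total = 90+20 = 110
n=5,i=5: total = 110+25 = 135
n=5,i=6: total = 135+30 = 165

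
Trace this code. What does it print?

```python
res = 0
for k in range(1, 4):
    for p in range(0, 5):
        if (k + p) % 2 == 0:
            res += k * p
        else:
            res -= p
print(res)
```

12

k=1,p=0: odd sum, res = 0-0 = 0
k=1,p=1: even sum, res = 0+1 = 1
k=1,p=2: odd sum, res = 1-2 = -1
k=1,p=3: even sum, res = (-1)+3 = 2
k=1,p=4: odd sum, res = 2-4 = -2
k=2,p=0: even sum, res = (-2)+0 = -2
k=2,p=1: odd sum, res = (-2)-1 = -3
k=2,p=2: even sum, res = (-3)+4 = 1
k=2,p=3: odd sum, res = 1-3 = -2
k=2,p=4: even sum, res = (-2)+8 = 6
k=3,p=0: odd sum, res = 6-0 = 6
k=3,p=1: even sum, res = 6+3 = 9
k=3,p=2: odd sum, res = 9-2 = 7
k=3,p=3: even sum, res = 7+9 = 16
k=3,p=4: odd sum, res = 16-4 = 12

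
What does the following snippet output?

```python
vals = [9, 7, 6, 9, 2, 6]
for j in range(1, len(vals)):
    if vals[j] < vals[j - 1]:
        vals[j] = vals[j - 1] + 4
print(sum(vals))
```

114

j=1: 7<9, vals[1] = 9+4 = 13 → [9, 13, 6, 9, 2, 6]
j=2: 6<13, vals[2] = 13+4 = 17 → [9, 13, 17, 9, 2, 6]
j=3: 9<17, vals[3] = 17+4 = 21 → [9, 13, 17, 21, 2, 6]
j=4: 2<21, vals[4] = 21+4 = 25 → [9, 13, 17, 21, 25, 6]
j=5: 6<25, vals[5] = 25+4 = 29 → [9, 13, 17, 21, 25, 29]
sum = 114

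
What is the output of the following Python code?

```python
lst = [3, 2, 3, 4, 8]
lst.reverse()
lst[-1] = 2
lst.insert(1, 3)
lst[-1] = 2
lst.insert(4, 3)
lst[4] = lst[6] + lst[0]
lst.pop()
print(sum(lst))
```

30

reverse → [8, 4, 3, 2, 3]
lst[-1] = 2 → [8, 4, 3, 2, 2]
insert 3 at 1 → [8, 3, 4, 3, 2, 2]
lst[-1] = 2 → [8, 3, 4, 3, 2, 2]
insert 3 at 4 → [8, 3, 4, 3, 3, 2, 2]
lst[4] = lst[6]+lst[0] = 2+8 = 10 → [8, 3, 4, 3, 10, 2, 2]
pop() removes 2 → [8, 3, 4, 3, 10, 2]
sum = 30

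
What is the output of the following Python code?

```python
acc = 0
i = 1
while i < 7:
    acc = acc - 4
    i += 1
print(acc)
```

i=1: acc = 0-4 = -4
i=2: acc = (-4)-4 = -8
i=3: acc = (-8)-4 = -12
i=4: acc = (-12)-4 = -16
i=5: acc = (-16)-4 = -20
i=6: acc = (-20)-4 = -24

-24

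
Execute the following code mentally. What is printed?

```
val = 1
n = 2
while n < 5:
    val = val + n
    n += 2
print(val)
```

7

n=2: val = 1+2 = 3
n=4: val = 3+4 = 7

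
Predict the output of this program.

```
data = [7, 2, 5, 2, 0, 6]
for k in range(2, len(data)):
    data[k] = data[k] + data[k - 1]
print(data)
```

k=2: data[2] = 5+2 = 7 → [7, 2, 7, 2, 0, 6]
k=3: data[3] = 2+7 = 9 → [7, 2, 7, 9, 0, 6]
k=4: data[4] = 0+9 = 9 → [7, 2, 7, 9, 9, 6]
k=5: data[5] = 6+9 = 15 → [7, 2, 7, 9, 9, 15]

[7, 2, 7, 9, 9, 15]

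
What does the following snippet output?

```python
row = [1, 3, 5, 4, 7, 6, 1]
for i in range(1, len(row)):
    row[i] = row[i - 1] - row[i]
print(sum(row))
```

-86

i=1: row[1] = 1-3 = -2 → [1, -2, 5, 4, 7, 6, 1]
i=2: row[2] = (-2)-5 = -7 → [1, -2, -7, 4, 7, 6, 1]
i=3: row[3] = (-7)-4 = -11 → [1, -2, -7, -11, 7, 6, 1]
i=4: row[4] = (-11)-7 = -18 → [1, -2, -7, -11, -18, 6, 1]
i=5: row[5] = (-18)-6 = -24 → [1, -2, -7, -11, -18, -24, 1]
i=6: row[6] = (-24)-1 = -25 → [1, -2, -7, -11, -18, -24, -25]
sum = -86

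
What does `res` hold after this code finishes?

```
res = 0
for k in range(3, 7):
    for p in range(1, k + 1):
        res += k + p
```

k=3,p=1: res = 0+4 = 4
k=3,p=2: res = 4+5 = 9
k=3,p=3: res = 9+6 = 15
k=4,p=1: res = 15+5 = 20
k=4,p=2: res = 20+6 = 26
k=4,p=3: res = 26+7 = 33
k=4,p=4: res = 33+8 = 41
k=5,p=1: res = 41+6 = 47
k=5,p=2: res = 47+7 = 54
k=5,p=3: res = 54+8 = 62
k=5,p=4: res = 62+9 = 71
k=5,p=5: res = 71+10 = 81
k=6,p=1: res = 81+7 = 88
k=6,p=2: res = 88+8 = 96
k=6,p=3: res = 96+9 = 105
k=6,p=4: res = 105+10 = 115
k=6,p=5: res = 115+11 = 126
k=6,p=6: res = 126+12 = 138

138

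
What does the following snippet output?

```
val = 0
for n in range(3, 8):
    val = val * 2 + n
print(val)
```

n=3: val = 0*2+3 = 3
n=4: val = 3*2+4 = 10
n=5: val = 10*2+5 = 25
n=6: val = 25*2+6 = 56
n=7: val = 56*2+7 = 119

119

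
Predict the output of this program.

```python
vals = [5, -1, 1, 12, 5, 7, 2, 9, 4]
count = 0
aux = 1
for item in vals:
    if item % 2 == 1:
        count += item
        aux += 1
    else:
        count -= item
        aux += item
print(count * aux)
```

item=5: odd, count = 0+5 = 5; aux=2
item=-1: odd, count = 5+(-1) = 4; aux=3
item=1: odd, count = 4+1 = 5; aux=4
item=12: not odd, count = 5-12 = -7; aux=16
item=5: odd, count = (-7)+5 = -2; aux=17
item=7: odd, count = (-2)+7 = 5; aux=18
item=2: not odd, count = 5-2 = 3; aux=20
item=9: odd, count = 3+9 = 12; aux=21
item=4: not odd, count = 12-4 = 8; aux=25
count*aux = 8*25 = 200

200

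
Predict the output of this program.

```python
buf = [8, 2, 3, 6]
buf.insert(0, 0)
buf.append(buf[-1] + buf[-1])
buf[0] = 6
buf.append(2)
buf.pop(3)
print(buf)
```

[6, 8, 2, 6, 12, 2]

insert 0 at 0 → [0, 8, 2, 3, 6]
append buf[-1]+buf[-1] = 6+6 = 12 → [0, 8, 2, 3, 6, 12]
buf[0] = 6 → [6, 8, 2, 3, 6, 12]
append 2 → [6, 8, 2, 3, 6, 12, 2]
pop(3) removes 3 → [6, 8, 2, 6, 12, 2]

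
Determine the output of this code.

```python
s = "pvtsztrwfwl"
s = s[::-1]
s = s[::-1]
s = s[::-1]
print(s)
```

lwfwrtzstvp

reverse → 'lwfwrtzstvp'
reverse → 'pvtsztrwfwl'
reverse → 'lwfwrtzstvp'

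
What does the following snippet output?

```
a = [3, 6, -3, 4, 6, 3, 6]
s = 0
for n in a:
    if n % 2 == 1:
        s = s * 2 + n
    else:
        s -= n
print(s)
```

-41

n=3: odd, s = 0*2+3 = 3
n=6: not odd, s = 3-6 = -3
n=-3: odd, s = (-3)*2+(-3) = -9
n=4: not odd, s = (-9)-4 = -13
n=6: not odd, s = (-13)-6 = -19
n=3: odd, s = (-19)*2+3 = -35
n=6: not odd, s = (-35)-6 = -41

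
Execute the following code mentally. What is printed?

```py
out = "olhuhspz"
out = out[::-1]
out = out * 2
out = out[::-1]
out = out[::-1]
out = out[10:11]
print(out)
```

s

reverse → 'zpshuhlo'
repeat ×2 → 'zpshuhlozpshuhlo'
reverse → 'olhuhspzolhuhspz'
reverse → 'zpshuhlozpshuhlo'
slice [10:11] → 's'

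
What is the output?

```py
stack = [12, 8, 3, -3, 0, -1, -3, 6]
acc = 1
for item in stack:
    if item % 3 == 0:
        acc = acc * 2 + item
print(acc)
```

item=12: %3==0, acc = 1*2+12 = 14
item=8: not %3==0
item=3: %3==0, acc = 14*2+3 = 31
item=-3: %3==0, acc = 31*2+(-3) = 59
item=0: %3==0, acc = 59*2+0 = 118
item=-1: not %3==0
item=-3: %3==0, acc = 118*2+(-3) = 233
item=6: %3==0, acc = 233*2+6 = 472

472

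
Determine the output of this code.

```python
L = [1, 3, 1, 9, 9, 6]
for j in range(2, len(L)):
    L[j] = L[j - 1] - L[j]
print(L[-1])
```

-22

j=2: L[2] = 3-1 = 2 → [1, 3, 2, 9, 9, 6]
j=3: L[3] = 2-9 = -7 → [1, 3, 2, -7, 9, 6]
j=4: L[4] = (-7)-9 = -16 → [1, 3, 2, -7, -16, 6]
j=5: L[5] = (-16)-6 = -22 → [1, 3, 2, -7, -16, -22]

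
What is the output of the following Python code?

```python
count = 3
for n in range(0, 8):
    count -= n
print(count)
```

n=0: count = 3-0 = 3
n=1: count = 3-1 = 2
n=2: count = 2-2 = 0
n=3: count = 0-3 = -3
n=4: count = (-3)-4 = -7
n=5: count = (-7)-5 = -12
n=6: count = (-12)-6 = -18
n=7: count = (-18)-7 = -25

-25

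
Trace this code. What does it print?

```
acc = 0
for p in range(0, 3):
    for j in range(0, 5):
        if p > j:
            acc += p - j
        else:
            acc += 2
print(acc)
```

28

p=0,j=0: not 0>0, acc = 0+2 = 2
p=0,j=1: not 0>1, acc = 2+2 = 4
p=0,j=2: not 0>2, acc = 4+2 = 6
p=0,j=3: not 0>3, acc = 6+2 = 8
p=0,j=4: not 0>4, acc = 8+2 = 10
p=1,j=0: 1>0, acc = 10+1 = 11
p=1,j=1: not 1>1, acc = 11+2 = 13
p=1,j=2: not 1>2, acc = 13+2 = 15
p=1,j=3: not 1>3, acc = 15+2 = 17
p=1,j=4: not 1>4, acc = 17+2 = 19
p=2,j=0: 2>0, acc = 19+2 = 21
p=2,j=1: 2>1, acc = 21+1 = 22
p=2,j=2: not 2>2, acc = 22+2 = 24
p=2,j=3: not 2>3, acc = 24+2 = 26
p=2,j=4: not 2>4, acc = 26+2 = 28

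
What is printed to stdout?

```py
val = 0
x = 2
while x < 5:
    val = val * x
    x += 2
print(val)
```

0

x=2: val = 0*2 = 0
x=4: val = 0*4 = 0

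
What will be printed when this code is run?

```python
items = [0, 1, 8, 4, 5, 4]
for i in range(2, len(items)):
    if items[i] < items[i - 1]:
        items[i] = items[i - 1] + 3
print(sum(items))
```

51

i=2: 8>=1, unchanged → [0, 1, 8, 4, 5, 4]
i=3: 4<8, items[3] = 8+3 = 11 → [0, 1, 8, 11, 5, 4]
i=4: 5<11, items[4] = 11+3 = 14 → [0, 1, 8, 11, 14, 4]
i=5: 4<14, items[5] = 14+3 = 17 → [0, 1, 8, 11, 14, 17]
sum = 51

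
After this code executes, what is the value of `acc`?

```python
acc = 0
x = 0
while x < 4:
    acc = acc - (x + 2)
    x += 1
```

x=0: acc = 0-2 = -2
x=1: acc = (-2)-3 = -5
x=2: acc = (-5)-4 = -9
x=3: acc = (-9)-5 = -14

-14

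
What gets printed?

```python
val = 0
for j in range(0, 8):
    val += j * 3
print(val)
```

84

j=0: val = 0+0*3 = 0
j=1: val = 0+1*3 = 3
j=2: val = 3+2*3 = 9
j=3: val = 9+3*3 = 18
j=4: val = 18+4*3 = 30
j=5: val = 30+5*3 = 45
j=6: val = 45+6*3 = 63
j=7: val = 63+7*3 = 84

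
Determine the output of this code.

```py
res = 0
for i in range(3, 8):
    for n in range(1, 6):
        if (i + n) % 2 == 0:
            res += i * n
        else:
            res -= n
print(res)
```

159

i=3,n=1: even sum, res = 0+3 = 3
i=3,n=2: odd sum, res = 3-2 = 1
i=3,n=3: even sum, res = 1+9 = 10
i=3,n=4: odd sum, res = 10-4 = 6
i=3,n=5: even sum, res = 6+15 = 21
i=4,n=1: odd sum, res = 21-1 = 20
i=4,n=2: even sum, res = 20+8 = 28
i=4,n=3: odd sum, res = 28-3 = 25
i=4,n=4: even sum, res = 25+16 = 41
i=4,n=5: odd sum, res = 41-5 = 36
i=5,n=1: even sum, res = 36+5 = 41
i=5,n=2: odd sum, res = 41-2 = 39
i=5,n=3: even sum, res = 39+15 = 54
i=5,n=4: odd sum, res = 54-4 = 50
i=5,n=5: even sum, res = 50+25 = 75
i=6,n=1: odd sum, res = 75-1 = 74
i=6,n=2: even sum, res = 74+12 = 86
i=6,n=3: odd sum, res = 86-3 = 83
i=6,n=4: even sum, res = 83+24 = 107
i=6,n=5: odd sum, res = 107-5 = 102
i=7,n=1: even sum, res = 102+7 = 109
i=7,n=2: odd sum, res = 109-2 = 107
i=7,n=3: even sum, res = 107+21 = 128
i=7,n=4: odd sum, res = 128-4 = 124
i=7,n=5: even sum, res = 124+35 = 159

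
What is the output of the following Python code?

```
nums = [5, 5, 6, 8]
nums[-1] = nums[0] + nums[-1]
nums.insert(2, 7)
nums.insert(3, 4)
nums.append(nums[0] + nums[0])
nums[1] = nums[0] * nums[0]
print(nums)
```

[5, 25, 7, 4, 6, 13, 10]

nums[-1] = nums[0]+nums[-1] = 5+8 = 13 → [5, 5, 6, 13]
insert 7 at 2 → [5, 5, 7, 6, 13]
insert 4 at 3 → [5, 5, 7, 4, 6, 13]
append nums[0]+nums[0] = 5+5 = 10 → [5, 5, 7, 4, 6, 13, 10]
nums[1] = nums[0]*nums[0] = 5*5 = 25 → [5, 25, 7, 4, 6, 13, 10]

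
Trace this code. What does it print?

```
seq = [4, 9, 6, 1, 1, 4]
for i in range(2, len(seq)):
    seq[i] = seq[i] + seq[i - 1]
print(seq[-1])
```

i=2: seq[2] = 6+9 = 15 → [4, 9, 15, 1, 1, 4]
i=3: seq[3] = 1+15 = 16 → [4, 9, 15, 16, 1, 4]
i=4: seq[4] = 1+16 = 17 → [4, 9, 15, 16, 17, 4]
i=5: seq[5] = 4+17 = 21 → [4, 9, 15, 16, 17, 21]

21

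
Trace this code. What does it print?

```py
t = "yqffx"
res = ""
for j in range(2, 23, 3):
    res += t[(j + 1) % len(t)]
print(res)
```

j=2: add t[3]='f' → 'f'
j=5: add t[1]='q' → 'fq'
j=8: add t[4]='x' → 'fqx'
j=11: add t[2]='f' → 'fqxf'
j=14: add t[0]='y' → 'fqxfy'
j=17: add t[3]='f' → 'fqxfyf'
j=20: add t[1]='q' → 'fqxfyfq'

fqxfyfq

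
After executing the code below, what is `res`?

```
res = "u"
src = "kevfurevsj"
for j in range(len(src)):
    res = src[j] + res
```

'jsverufveku'

j=0: prepend 'k' → 'ku'
j=1: prepend 'e' → 'eku'
j=2: prepend 'v' → 'veku'
j=3: prepend 'f' → 'fveku'
j=4: prepend 'u' → 'ufveku'
j=5: prepend 'r' → 'rufveku'
j=6: prepend 'e' → 'erufveku'
j=7: prepend 'v' → 'verufveku'
j=8: prepend 's' → 'sverufveku'
j=9: prepend 'j' → 'jsverufveku'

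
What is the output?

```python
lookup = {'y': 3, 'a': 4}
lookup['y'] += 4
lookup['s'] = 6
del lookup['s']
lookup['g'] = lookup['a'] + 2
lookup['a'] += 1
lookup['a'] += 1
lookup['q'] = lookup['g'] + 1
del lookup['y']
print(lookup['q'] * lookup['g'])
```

42

lookup['y'] = 3+4 = 7 → {'y': 7, 'a': 4}
lookup['s'] = 6 → {'y': 7, 'a': 4, 's': 6}
del 's' → {'y': 7, 'a': 4}
lookup['g'] = lookup['a']+2 = 6 → {'y': 7, 'a': 4, 'g': 6}
lookup['a'] = 4+1 = 5 → {'y': 7, 'a': 5, 'g': 6}
lookup['a'] = 5+1 = 6 → {'y': 7, 'a': 6, 'g': 6}
lookup['q'] = lookup['g']+1 = 7 → {'y': 7, 'a': 6, 'g': 6, 'q': 7}
del 'y' → {'a': 6, 'g': 6, 'q': 7}
lookup['q']*lookup['g'] = 7*6 = 42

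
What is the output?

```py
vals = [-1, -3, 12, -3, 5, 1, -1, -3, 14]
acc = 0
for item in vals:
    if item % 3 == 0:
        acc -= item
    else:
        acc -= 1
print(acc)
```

item=-1: not %3==0, acc = 0-1 = -1
item=-3: %3==0, acc = (-1)-(-3) = 2
item=12: %3==0, acc = 2-12 = -10
item=-3: %3==0, acc = (-10)-(-3) = -7
item=5: not %3==0, acc = (-7)-1 = -8
item=1: not %3==0, acc = (-8)-1 = -9
item=-1: not %3==0, acc = (-9)-1 = -10
item=-3: %3==0, acc = (-10)-(-3) = -7
item=14: not %3==0, acc = (-7)-1 = -8

-8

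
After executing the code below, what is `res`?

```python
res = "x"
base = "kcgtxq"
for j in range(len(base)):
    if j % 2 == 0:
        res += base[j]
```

j=0: add 'k' → 'xk'
j=1: skip
j=2: add 'g' → 'xkg'
j=3: skip
j=4: add 'x' → 'xkgx'
j=5: skip

'xkgx'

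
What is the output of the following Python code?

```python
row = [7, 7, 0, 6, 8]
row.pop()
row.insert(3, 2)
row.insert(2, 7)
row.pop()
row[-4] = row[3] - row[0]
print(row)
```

pop() removes 8 → [7, 7, 0, 6]
insert 2 at 3 → [7, 7, 0, 2, 6]
insert 7 at 2 → [7, 7, 7, 0, 2, 6]
pop() removes 6 → [7, 7, 7, 0, 2]
row[-4] = row[3]-row[0] = 0-7 = -7 → [7, -7, 7, 0, 2]

[7, -7, 7, 0, 2]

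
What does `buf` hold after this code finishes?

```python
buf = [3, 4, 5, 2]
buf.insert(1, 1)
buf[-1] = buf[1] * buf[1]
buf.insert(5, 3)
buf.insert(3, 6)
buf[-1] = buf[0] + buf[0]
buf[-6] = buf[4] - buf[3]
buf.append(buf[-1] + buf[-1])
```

insert 1 at 1 → [3, 1, 4, 5, 2]
buf[-1] = buf[1]*buf[1] = 1*1 = 1 → [3, 1, 4, 5, 1]
insert 3 at 5 → [3, 1, 4, 5, 1, 3]
insert 6 at 3 → [3, 1, 4, 6, 5, 1, 3]
buf[-1] = buf[0]+buf[0] = 3+3 = 6 → [3, 1, 4, 6, 5, 1, 6]
buf[-6] = buf[4]-buf[3] = 5-6 = -1 → [3, -1, 4, 6, 5, 1, 6]
append buf[-1]+buf[-1] = 6+6 = 12 → [3, -1, 4, 6, 5, 1, 6, 12]

[3, -1, 4, 6, 5, 1, 6, 12]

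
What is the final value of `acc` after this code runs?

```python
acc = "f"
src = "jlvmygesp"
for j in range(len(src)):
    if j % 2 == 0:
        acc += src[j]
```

j=0: add 'j' → 'fj'
j=1: skip
j=2: add 'v' → 'fjv'
j=3: skip
j=4: add 'y' → 'fjvy'
j=5: skip
j=6: add 'e' → 'fjvye'
j=7: skip
j=8: add 'p' → 'fjvyep'

'fjvyep'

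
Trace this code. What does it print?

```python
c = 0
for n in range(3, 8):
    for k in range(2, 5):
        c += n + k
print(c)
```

120

n=3,k=2: c = 0+5 = 5
n=3,k=3: c = 5+6 = 11
n=3,k=4: c = 11+7 = 18
n=4,k=2: c = 18+6 = 24
n=4,k=3: c = 24+7 = 31
n=4,k=4: c = 31+8 = 39
n=5,k=2: c = 39+7 = 46
n=5,k=3: c = 46+8 = 54
n=5,k=4: c = 54+9 = 63
n=6,k=2: c = 63+8 = 71
n=6,k=3: c = 71+9 = 80
n=6,k=4: c = 80+10 = 90
n=7,k=2: c = 90+9 = 99
n=7,k=3: c = 99+10 = 109
n=7,k=4: c = 109+11 = 120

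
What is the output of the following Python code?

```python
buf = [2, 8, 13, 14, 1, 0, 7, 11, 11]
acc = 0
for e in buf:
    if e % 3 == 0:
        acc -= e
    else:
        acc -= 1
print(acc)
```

e=2: not %3==0, acc = 0-1 = -1
e=8: not %3==0, acc = (-1)-1 = -2
e=13: not %3==0, acc = (-2)-1 = -3
e=14: not %3==0, acc = (-3)-1 = -4
e=1: not %3==0, acc = (-4)-1 = -5
e=0: %3==0, acc = (-5)-0 = -5
e=7: not %3==0, acc = (-5)-1 = -6
e=11: not %3==0, acc = (-6)-1 = -7
e=11: not %3==0, acc = (-7)-1 = -8

-8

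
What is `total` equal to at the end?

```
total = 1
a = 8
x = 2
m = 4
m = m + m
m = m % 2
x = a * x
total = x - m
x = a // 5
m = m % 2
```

16

m = 4+4 = 8
m = 8%2 = 0
x = 8*2 = 16
total = 16-0 = 16
x = 8//5 = 1
m = 0%2 = 0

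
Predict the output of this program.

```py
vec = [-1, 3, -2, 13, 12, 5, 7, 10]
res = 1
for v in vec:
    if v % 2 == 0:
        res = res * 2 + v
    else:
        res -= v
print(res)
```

v=-1: not even, res = 1-(-1) = 2
v=3: not even, res = 2-3 = -1
v=-2: even, res = (-1)*2+(-2) = -4
v=13: not even, res = (-4)-13 = -17
v=12: even, res = (-17)*2+12 = -22
v=5: not even, res = (-22)-5 = -27
v=7: not even, res = (-27)-7 = -34
v=10: even, res = (-34)*2+10 = -58

-58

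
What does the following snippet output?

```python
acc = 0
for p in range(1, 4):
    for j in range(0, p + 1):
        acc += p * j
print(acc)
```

25

p=1,j=0: acc = 0+0 = 0
p=1,j=1: acc = 0+1 = 1
p=2,j=0: acc = 1+0 = 1
p=2,j=1: acc = 1+2 = 3
p=2,j=2: acc = 3+4 = 7
p=3,j=0: acc = 7+0 = 7
p=3,j=1: acc = 7+3 = 10
p=3,j=2: acc = 10+6 = 16
p=3,j=3: acc = 16+9 = 25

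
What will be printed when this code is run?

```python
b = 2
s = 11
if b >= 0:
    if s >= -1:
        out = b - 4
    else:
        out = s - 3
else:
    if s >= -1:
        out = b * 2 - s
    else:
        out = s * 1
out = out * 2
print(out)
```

b=2, s=11
b >= 0 is True; s >= -1 is True
→ out = b - 4 = -2
out = (-2)*2 = -4

-4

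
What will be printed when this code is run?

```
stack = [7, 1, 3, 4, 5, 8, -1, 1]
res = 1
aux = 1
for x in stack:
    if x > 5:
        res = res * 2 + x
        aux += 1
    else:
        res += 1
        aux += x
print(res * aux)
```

x=7: >5, res = 1*2+7 = 9; aux=2
x=1: not >5, res = 9+1 = 10; aux=3
x=3: not >5, res = 10+1 = 11; aux=6
x=4: not >5, res = 11+1 = 12; aux=10
x=5: not >5, res = 12+1 = 13; aux=15
x=8: >5, res = 13*2+8 = 34; aux=16
x=-1: not >5, res = 34+1 = 35; aux=15
x=1: not >5, res = 35+1 = 36; aux=16
res*aux = 36*16 = 576

576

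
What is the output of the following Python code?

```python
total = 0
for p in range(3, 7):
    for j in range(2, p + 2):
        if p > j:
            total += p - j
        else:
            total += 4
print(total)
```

p=3,j=2: 3>2, total = 0+1 = 1
p=3,j=3: not 3>3, total = 1+4 = 5
p=3,j=4: not 3>4, total = 5+4 = 9
p=4,j=2: 4>2, total = 9+2 = 11
p=4,j=3: 4>3, total = 11+1 = 12
p=4,j=4: not 4>4, total = 12+4 = 16
p=4,j=5: not 4>5, total = 16+4 = 20
p=5,j=2: 5>2, total = 20+3 = 23
p=5,j=3: 5>3, total = 23+2 = 25
p=5,j=4: 5>4, total = 25+1 = 26
p=5,j=5: not 5>5, total = 26+4 = 30
p=5,j=6: not 5>6, total = 30+4 = 34
p=6,j=2: 6>2, total = 34+4 = 38
p=6,j=3: 6>3, total = 38+3 = 41
p=6,j=4: 6>4, total = 41+2 = 43
p=6,j=5: 6>5, total = 43+1 = 44
p=6,j=6: not 6>6, total = 44+4 = 48
p=6,j=7: not 6>7, total = 48+4 = 52

52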